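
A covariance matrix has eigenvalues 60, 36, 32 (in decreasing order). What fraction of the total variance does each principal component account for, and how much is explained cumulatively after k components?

Step 1 — total variance = trace(Sigma) = Σ λ_i = 60 + 36 + 32 = 128.

Step 2 — fraction explained by component i = λ_i / Σ λ:
  PC1: 60/128 = 0.4688
  PC2: 36/128 = 0.2812
  PC3: 32/128 = 0.25

Step 3 — cumulative fraction after k components = (λ_1 + ... + λ_k) / Σ λ:
  k = 1: 60/128 = 0.4688
  k = 2: (60 + 36)/128 = 96/128 = 0.75
  k = 3: (60 + 36 + 32)/128 = 128/128 = 1

Summary (fraction, with percent):

explained: PC1 0.4688 (46.88%), PC2 0.2812 (28.12%), PC3 0.25 (25%);  cumulative: 0.4688, 0.75, 1


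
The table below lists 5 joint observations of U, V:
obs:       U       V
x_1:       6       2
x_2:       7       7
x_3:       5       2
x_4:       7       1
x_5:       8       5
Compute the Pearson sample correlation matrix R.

Step 1 — column means:
  mean(U) = (6 + 7 + 5 + 7 + 8) / 5 = 33/5 = 6.6
  mean(V) = (2 + 7 + 2 + 1 + 5) / 5 = 17/5 = 3.4

Step 2 — sample variances and covariances s[i,j] = (1/(n-1)) · Σ_k (x_{k,i} - mean_i) · (x_{k,j} - mean_j), with n-1 = 4:
  s[U,U] = ((-0.6)·(-0.6) + (0.4)·(0.4) + (-1.6)·(-1.6) + (0.4)·(0.4) + (1.4)·(1.4)) / 4 = 5.2/4 = 1.3
  s[U,V] = ((-0.6)·(-1.4) + (0.4)·(3.6) + (-1.6)·(-1.4) + (0.4)·(-2.4) + (1.4)·(1.6)) / 4 = 5.8/4 = 1.45
  s[V,V] = ((-1.4)·(-1.4) + (3.6)·(3.6) + (-1.4)·(-1.4) + (-2.4)·(-2.4) + (1.6)·(1.6)) / 4 = 25.2/4 = 6.3
  Sample standard deviations s_i = √(s[i,i]):
  s(U) = √(1.3) = 1.1402
  s(V) = √(6.3) = 2.51

Step 3 — r_{ij} = s_{ij} / (s_i · s_j):
  r[U,U] = 1 (diagonal).
  r[U,V] = 1.45 / (1.1402 · 2.51) = 1.45 / 2.8618 = 0.5067
  r[V,V] = 1 (diagonal).

R is symmetric with unit diagonal. Assembling:

R = [[1, 0.5067],
 [0.5067, 1]]


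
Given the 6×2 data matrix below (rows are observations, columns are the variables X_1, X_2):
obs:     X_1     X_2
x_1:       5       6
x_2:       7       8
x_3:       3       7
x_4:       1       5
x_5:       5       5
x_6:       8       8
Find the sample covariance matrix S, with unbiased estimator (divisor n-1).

Step 1 — column means:
  mean(X_1) = (5 + 7 + 3 + 1 + 5 + 8) / 6 = 29/6 = 4.8333
  mean(X_2) = (6 + 8 + 7 + 5 + 5 + 8) / 6 = 39/6 = 6.5

Step 2 — sample covariance S[i,j] = (1/(n-1)) · Σ_k (x_{k,i} - mean_i) · (x_{k,j} - mean_j), with n-1 = 5.
  S[X_1,X_1] = ((0.1667)·(0.1667) + (2.1667)·(2.1667) + (-1.8333)·(-1.8333) + (-3.8333)·(-3.8333) + (0.1667)·(0.1667) + (3.1667)·(3.1667)) / 5 = 32.8333/5 = 6.5667
  S[X_1,X_2] = ((0.1667)·(-0.5) + (2.1667)·(1.5) + (-1.8333)·(0.5) + (-3.8333)·(-1.5) + (0.1667)·(-1.5) + (3.1667)·(1.5)) / 5 = 12.5/5 = 2.5
  S[X_2,X_2] = ((-0.5)·(-0.5) + (1.5)·(1.5) + (0.5)·(0.5) + (-1.5)·(-1.5) + (-1.5)·(-1.5) + (1.5)·(1.5)) / 5 = 9.5/5 = 1.9

S is symmetric (S[j,i] = S[i,j]). Assembling:

S = [[6.5667, 2.5],
 [2.5, 1.9]]


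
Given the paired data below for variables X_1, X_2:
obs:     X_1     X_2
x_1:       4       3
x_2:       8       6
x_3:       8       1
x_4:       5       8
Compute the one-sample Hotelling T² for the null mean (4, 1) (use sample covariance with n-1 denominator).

Step 1 — sample mean vector:
  mean(X_1) = (4 + 8 + 8 + 5) / 4 = 25/4 = 6.25
  mean(X_2) = (3 + 6 + 1 + 8) / 4 = 18/4 = 4.5
  x̄ = (6.25, 4.5),  deviation x̄ - mu_0 = (6.25, 4.5) - (4, 1) = (2.25, 3.5).

Step 2 — sample covariance matrix, S[i,j] = (1/(n-1)) · Σ_k (x_{k,i} - mean_i) · (x_{k,j} - mean_j), divisor n-1 = 3:
  S[X_1,X_1] = ((-2.25)·(-2.25) + (1.75)·(1.75) + (1.75)·(1.75) + (-1.25)·(-1.25)) / 3 = 12.75/3 = 4.25
  S[X_1,X_2] = ((-2.25)·(-1.5) + (1.75)·(1.5) + (1.75)·(-3.5) + (-1.25)·(3.5)) / 3 = -4.5/3 = -1.5
  S[X_2,X_2] = ((-1.5)·(-1.5) + (1.5)·(1.5) + (-3.5)·(-3.5) + (3.5)·(3.5)) / 3 = 29/3 = 9.6667
  S = [[4.25, -1.5],
 [-1.5, 9.6667]].

Step 3 — invert S. det(S) = 4.25·9.6667 - (-1.5)² = 38.8333.
  S^{-1} = (1/det) · [[d, -b], [-b, a]] = [[0.2489, 0.0386],
 [0.0386, 0.1094]].

Step 4 — quadratic form (x̄ - mu_0)^T · S^{-1} · (x̄ - mu_0):
  S^{-1} · (x̄ - mu_0) = (0.6953, 0.47),
  (x̄ - mu_0)^T · [...] = (2.25)·(0.6953) + (3.5)·(0.47) = 3.2092.

Step 5 — scale by n: T² = 4 · 3.2092 = 12.8369.

T² ≈ 12.8369


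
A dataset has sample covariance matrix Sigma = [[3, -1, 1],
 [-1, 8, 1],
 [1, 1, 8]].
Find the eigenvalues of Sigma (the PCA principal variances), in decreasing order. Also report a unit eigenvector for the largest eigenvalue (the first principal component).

Step 1 — characteristic polynomial p(λ) = det(λI - Sigma) = λ³ - tr·λ² + c_1·λ - det, where tr = trace, c_1 = sum of the principal 2×2 minors, det = det(Sigma):
  tr = 3 + 8 + 8 = 19,
  c_1 = (3·8 - (-1)²) + (3·8 - (1)²) + (8·8 - (1)²) = 23 + 23 + 63 = 109,
  det = 3·(8·8 - (1)²) - (-1)·((-1)·8 - (1)·(1)) + (1)·((-1)·(1) - 8·(1)) = 3·(63) - (-1)·(-9) + (1)·(-9) = 171.
  So p(λ) = λ³ - 19λ² + 109λ - 171.
Step 2 — look for an integer root (rational root theorem: any rational root is an integer divisor of 171). Testing λ = 9:
  p(9) = 729 - 1539 + 981 - 171 = 0  ✓
  Dividing out (λ - 9): p(λ) = (λ - 9)(λ² - 10λ + 19).
Step 3 — remaining eigenvalues from the quadratic λ² - 10λ + 19 = 0:
  Δ = 10² - 4·19 = 100 - 76 = 24,  λ = (10 ± √24)/2 = (10 ± 4.899)/2 ≈ 7.4495 or 2.5505.
  Sorted: λ_1 = 9,  λ_2 = 7.4495,  λ_3 = 2.5505  (check: sum = 19 = tr ✓).

Step 4 — unit eigenvector for λ_1 = 9: v spans the null space of (Sigma - λ_1 I), whose rows are
  r_1 = (-6, -1, 1),  r_2 = (-1, -1, 1),  r_3 = (1, 1, -1).
  v is orthogonal to every row, so take v ∝ r_1 × r_2 = ((-1)·(1) - (1)·(-1), (1)·(-1) - (-6)·(1), (-6)·(-1) - (-1)·(-1)) = (0, 5, 5).
  Rescale (divide by 5): u = (0, 1, 1).
  ||u|| = √((0)² + (1)² + (1)²) = √(2) ≈ 1.4142,  v_1 = u/||u|| ≈ (0, 0.7071, 0.7071) (||v_1|| = 1).

λ_1 = 9,  λ_2 = 7.4495,  λ_3 = 2.5505;  v_1 ≈ (0, 0.7071, 0.7071)


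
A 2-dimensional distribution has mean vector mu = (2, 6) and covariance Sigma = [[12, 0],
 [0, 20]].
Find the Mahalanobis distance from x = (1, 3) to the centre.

Step 1 — centre the observation: (x - mu) = (-1, -3).

Step 2 — invert Sigma. det(Sigma) = 12·20 - (0)² = 240.
  Sigma^{-1} = (1/det) · [[d, -b], [-b, a]] = [[0.0833, 0],
 [0, 0.05]].

Step 3 — form the quadratic (x - mu)^T · Sigma^{-1} · (x - mu):
  Sigma^{-1} · (x - mu) = (-0.0833, -0.15).
  (x - mu)^T · [Sigma^{-1} · (x - mu)] = (-1)·(-0.0833) + (-3)·(-0.15) = 0.5333.

Step 4 — take square root: d = √(0.5333) ≈ 0.7303.

d(x, mu) = √(0.5333) ≈ 0.7303


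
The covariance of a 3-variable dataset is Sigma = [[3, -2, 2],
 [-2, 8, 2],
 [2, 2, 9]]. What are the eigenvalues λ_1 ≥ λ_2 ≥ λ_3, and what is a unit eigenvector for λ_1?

Step 1 — characteristic polynomial p(λ) = det(λI - Sigma) = λ³ - tr·λ² + c_1·λ - det, where tr = trace, c_1 = sum of the principal 2×2 minors, det = det(Sigma):
  tr = 3 + 8 + 9 = 20,
  c_1 = (3·8 - (-2)²) + (3·9 - (2)²) + (8·9 - (2)²) = 20 + 23 + 68 = 111,
  det = 3·(8·9 - (2)²) - (-2)·((-2)·9 - (2)·(2)) + (2)·((-2)·(2) - 8·(2)) = 3·(68) - (-2)·(-22) + (2)·(-20) = 120.
  So p(λ) = λ³ - 20λ² + 111λ - 120.
Step 2 — look for an integer root (rational root theorem: any rational root is an integer divisor of 120). Testing λ = 8:
  p(8) = 512 - 1280 + 888 - 120 = 0  ✓
  Dividing out (λ - 8): p(λ) = (λ - 8)(λ² - 12λ + 15).
Step 3 — remaining eigenvalues from the quadratic λ² - 12λ + 15 = 0:
  Δ = 12² - 4·15 = 144 - 60 = 84,  λ = (12 ± √84)/2 = (12 ± 9.1652)/2 ≈ 10.5826 or 1.4174.
  Sorted: λ_1 = 10.5826,  λ_2 = 8,  λ_3 = 1.4174  (check: sum = 20 = tr ✓).

Step 4 — unit eigenvector for λ_1 ≈ 10.5826: v spans the null space of (Sigma - λ_1 I), whose rows are
  r_1 = (-7.5826, -2, 2),  r_2 = (-2, -2.5826, 2),  r_3 = (2, 2, -1.5826).
  v is orthogonal to every row, so take v ∝ r_1 × r_2 = ((-2)·(2) - (2)·(-2.5826), (2)·(-2) - (-7.5826)·(2), (-7.5826)·(-2.5826) - (-2)·(-2)) ≈ (1.1652, 11.1652, 15.5826).
  Let u = (1.1652, 11.1652, 15.5826).
  ||u|| = √((1.1652)² + (11.1652)² + (15.5826)²) = √(368.8348) ≈ 19.2051,  v_1 = u/||u|| ≈ (0.0607, 0.5814, 0.8114) (||v_1|| = 1).

λ_1 = 10.5826,  λ_2 = 8,  λ_3 = 1.4174;  v_1 ≈ (0.0607, 0.5814, 0.8114)


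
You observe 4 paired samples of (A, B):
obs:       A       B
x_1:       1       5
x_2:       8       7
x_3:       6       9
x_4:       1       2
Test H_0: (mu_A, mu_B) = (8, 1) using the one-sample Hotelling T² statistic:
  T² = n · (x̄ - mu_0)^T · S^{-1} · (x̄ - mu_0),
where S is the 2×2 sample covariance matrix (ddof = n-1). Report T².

Step 1 — sample mean vector:
  mean(A) = (1 + 8 + 6 + 1) / 4 = 16/4 = 4
  mean(B) = (5 + 7 + 9 + 2) / 4 = 23/4 = 5.75
  x̄ = (4, 5.75),  deviation x̄ - mu_0 = (4, 5.75) - (8, 1) = (-4, 4.75).

Step 2 — sample covariance matrix, S[i,j] = (1/(n-1)) · Σ_k (x_{k,i} - mean_i) · (x_{k,j} - mean_j), divisor n-1 = 3:
  S[A,A] = ((-3)·(-3) + (4)·(4) + (2)·(2) + (-3)·(-3)) / 3 = 38/3 = 12.6667
  S[A,B] = ((-3)·(-0.75) + (4)·(1.25) + (2)·(3.25) + (-3)·(-3.75)) / 3 = 25/3 = 8.3333
  S[B,B] = ((-0.75)·(-0.75) + (1.25)·(1.25) + (3.25)·(3.25) + (-3.75)·(-3.75)) / 3 = 26.75/3 = 8.9167
  S = [[12.6667, 8.3333],
 [8.3333, 8.9167]].

Step 3 — invert S. det(S) = 12.6667·8.9167 - (8.3333)² = 43.5.
  S^{-1} = (1/det) · [[d, -b], [-b, a]] = [[0.205, -0.1916],
 [-0.1916, 0.2912]].

Step 4 — quadratic form (x̄ - mu_0)^T · S^{-1} · (x̄ - mu_0):
  S^{-1} · (x̄ - mu_0) = (-1.7299, 2.1494),
  (x̄ - mu_0)^T · [...] = (-4)·(-1.7299) + (4.75)·(2.1494) = 17.1293.

Step 5 — scale by n: T² = 4 · 17.1293 = 68.5172.

T² ≈ 68.5172


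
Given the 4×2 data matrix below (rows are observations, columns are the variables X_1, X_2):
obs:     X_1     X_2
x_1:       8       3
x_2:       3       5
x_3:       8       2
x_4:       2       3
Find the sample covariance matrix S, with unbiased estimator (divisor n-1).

Step 1 — column means:
  mean(X_1) = (8 + 3 + 8 + 2) / 4 = 21/4 = 5.25
  mean(X_2) = (3 + 5 + 2 + 3) / 4 = 13/4 = 3.25

Step 2 — sample covariance S[i,j] = (1/(n-1)) · Σ_k (x_{k,i} - mean_i) · (x_{k,j} - mean_j), with n-1 = 3.
  S[X_1,X_1] = ((2.75)·(2.75) + (-2.25)·(-2.25) + (2.75)·(2.75) + (-3.25)·(-3.25)) / 3 = 30.75/3 = 10.25
  S[X_1,X_2] = ((2.75)·(-0.25) + (-2.25)·(1.75) + (2.75)·(-1.25) + (-3.25)·(-0.25)) / 3 = -7.25/3 = -2.4167
  S[X_2,X_2] = ((-0.25)·(-0.25) + (1.75)·(1.75) + (-1.25)·(-1.25) + (-0.25)·(-0.25)) / 3 = 4.75/3 = 1.5833

S is symmetric (S[j,i] = S[i,j]). Assembling:

S = [[10.25, -2.4167],
 [-2.4167, 1.5833]]


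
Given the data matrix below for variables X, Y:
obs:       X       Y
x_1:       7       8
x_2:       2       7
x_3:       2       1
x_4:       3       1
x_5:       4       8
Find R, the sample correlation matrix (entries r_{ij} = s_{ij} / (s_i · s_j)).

Step 1 — column means:
  mean(X) = (7 + 2 + 2 + 3 + 4) / 5 = 18/5 = 3.6
  mean(Y) = (8 + 7 + 1 + 1 + 8) / 5 = 25/5 = 5

Step 2 — sample variances and covariances s[i,j] = (1/(n-1)) · Σ_k (x_{k,i} - mean_i) · (x_{k,j} - mean_j), with n-1 = 4:
  s[X,X] = ((3.4)·(3.4) + (-1.6)·(-1.6) + (-1.6)·(-1.6) + (-0.6)·(-0.6) + (0.4)·(0.4)) / 4 = 17.2/4 = 4.3
  s[X,Y] = ((3.4)·(3) + (-1.6)·(2) + (-1.6)·(-4) + (-0.6)·(-4) + (0.4)·(3)) / 4 = 17/4 = 4.25
  s[Y,Y] = ((3)·(3) + (2)·(2) + (-4)·(-4) + (-4)·(-4) + (3)·(3)) / 4 = 54/4 = 13.5
  Sample standard deviations s_i = √(s[i,i]):
  s(X) = √(4.3) = 2.0736
  s(Y) = √(13.5) = 3.6742

Step 3 — r_{ij} = s_{ij} / (s_i · s_j):
  r[X,X] = 1 (diagonal).
  r[X,Y] = 4.25 / (2.0736 · 3.6742) = 4.25 / 7.6191 = 0.5578
  r[Y,Y] = 1 (diagonal).

R is symmetric with unit diagonal. Assembling:

R = [[1, 0.5578],
 [0.5578, 1]]


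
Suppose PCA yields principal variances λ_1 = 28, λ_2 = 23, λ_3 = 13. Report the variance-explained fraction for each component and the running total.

Step 1 — total variance = trace(Sigma) = Σ λ_i = 28 + 23 + 13 = 64.

Step 2 — fraction explained by component i = λ_i / Σ λ:
  PC1: 28/64 = 0.4375
  PC2: 23/64 = 0.3594
  PC3: 13/64 = 0.2031

Step 3 — cumulative fraction after k components = (λ_1 + ... + λ_k) / Σ λ:
  k = 1: 28/64 = 0.4375
  k = 2: (28 + 23)/64 = 51/64 = 0.7969
  k = 3: (28 + 23 + 13)/64 = 64/64 = 1

Summary (fraction, with percent):

explained: PC1 0.4375 (43.75%), PC2 0.3594 (35.94%), PC3 0.2031 (20.31%);  cumulative: 0.4375, 0.7969, 1


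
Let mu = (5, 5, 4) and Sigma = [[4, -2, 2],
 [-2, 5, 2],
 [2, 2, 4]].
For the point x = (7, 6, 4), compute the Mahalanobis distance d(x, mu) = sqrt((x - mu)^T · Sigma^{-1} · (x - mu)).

Step 1 — centre the observation: (x - mu) = (2, 1, 0).

Step 2 — invert Sigma (cofactor / det for 3×3, or solve directly):
  Sigma^{-1} = [[1.3333, 1, -1.1667],
 [1, 1, -1],
 [-1.1667, -1, 1.3333]].

Step 3 — form the quadratic (x - mu)^T · Sigma^{-1} · (x - mu):
  Sigma^{-1} · (x - mu) = (3.6667, 3, -3.3333).
  (x - mu)^T · [Sigma^{-1} · (x - mu)] = (2)·(3.6667) + (1)·(3) + (0)·(-3.3333) = 10.3333.

Step 4 — take square root: d = √(10.3333) ≈ 3.2146.

d(x, mu) = √(10.3333) ≈ 3.2146


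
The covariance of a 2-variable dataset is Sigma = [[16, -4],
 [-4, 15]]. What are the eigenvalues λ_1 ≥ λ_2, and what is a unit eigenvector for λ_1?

Step 1 — characteristic polynomial of 2×2 Sigma:
  det(Sigma - λI) = λ² - trace · λ + det = 0.
  trace = 16 + 15 = 31, det = 16·15 - (-4)² = 224.
Step 2 — discriminant:
  Δ = trace² - 4·det = 961 - 896 = 65.
Step 3 — eigenvalues:
  λ = (trace ± √Δ)/2 = (31 ± 8.0623)/2,
  λ_1 = 19.5311,  λ_2 = 11.4689.

Step 4 — unit eigenvector for λ_1: solve (Sigma - λ_1 I)v = 0. First row:
  (16 - 19.5311)·v_x + (-4)·v_y = 0, i.e. (-3.5311)·v_x + (-4)·v_y = 0,
  so v ∝ (b, λ_1 - a) = (-4, 3.5311); multiply by -1 so the first entry is positive: u = (4, -3.5311).
  ||u|| = √((4)² + (-3.5311)²) = √(28.4689) ≈ 5.3356,
  v_1 = u/||u|| ≈ (0.7497, -0.6618) (||v_1|| = 1).

λ_1 = 19.5311,  λ_2 = 11.4689;  v_1 ≈ (0.7497, -0.6618)


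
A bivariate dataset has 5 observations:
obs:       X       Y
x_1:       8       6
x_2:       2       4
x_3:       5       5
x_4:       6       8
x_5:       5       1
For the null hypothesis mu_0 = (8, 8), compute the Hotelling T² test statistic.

Step 1 — sample mean vector:
  mean(X) = (8 + 2 + 5 + 6 + 5) / 5 = 26/5 = 5.2
  mean(Y) = (6 + 4 + 5 + 8 + 1) / 5 = 24/5 = 4.8
  x̄ = (5.2, 4.8),  deviation x̄ - mu_0 = (5.2, 4.8) - (8, 8) = (-2.8, -3.2).

Step 2 — sample covariance matrix, S[i,j] = (1/(n-1)) · Σ_k (x_{k,i} - mean_i) · (x_{k,j} - mean_j), divisor n-1 = 4:
  S[X,X] = ((2.8)·(2.8) + (-3.2)·(-3.2) + (-0.2)·(-0.2) + (0.8)·(0.8) + (-0.2)·(-0.2)) / 4 = 18.8/4 = 4.7
  S[X,Y] = ((2.8)·(1.2) + (-3.2)·(-0.8) + (-0.2)·(0.2) + (0.8)·(3.2) + (-0.2)·(-3.8)) / 4 = 9.2/4 = 2.3
  S[Y,Y] = ((1.2)·(1.2) + (-0.8)·(-0.8) + (0.2)·(0.2) + (3.2)·(3.2) + (-3.8)·(-3.8)) / 4 = 26.8/4 = 6.7
  S = [[4.7, 2.3],
 [2.3, 6.7]].

Step 3 — invert S. det(S) = 4.7·6.7 - (2.3)² = 26.2.
  S^{-1} = (1/det) · [[d, -b], [-b, a]] = [[0.2557, -0.0878],
 [-0.0878, 0.1794]].

Step 4 — quadratic form (x̄ - mu_0)^T · S^{-1} · (x̄ - mu_0):
  S^{-1} · (x̄ - mu_0) = (-0.4351, -0.3282),
  (x̄ - mu_0)^T · [...] = (-2.8)·(-0.4351) + (-3.2)·(-0.3282) = 2.2687.

Step 5 — scale by n: T² = 5 · 2.2687 = 11.3435.

T² ≈ 11.3435


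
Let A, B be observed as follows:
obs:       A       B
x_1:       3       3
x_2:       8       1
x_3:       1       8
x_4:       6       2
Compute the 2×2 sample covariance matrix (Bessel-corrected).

Step 1 — column means:
  mean(A) = (3 + 8 + 1 + 6) / 4 = 18/4 = 4.5
  mean(B) = (3 + 1 + 8 + 2) / 4 = 14/4 = 3.5

Step 2 — sample covariance S[i,j] = (1/(n-1)) · Σ_k (x_{k,i} - mean_i) · (x_{k,j} - mean_j), with n-1 = 3.
  S[A,A] = ((-1.5)·(-1.5) + (3.5)·(3.5) + (-3.5)·(-3.5) + (1.5)·(1.5)) / 3 = 29/3 = 9.6667
  S[A,B] = ((-1.5)·(-0.5) + (3.5)·(-2.5) + (-3.5)·(4.5) + (1.5)·(-1.5)) / 3 = -26/3 = -8.6667
  S[B,B] = ((-0.5)·(-0.5) + (-2.5)·(-2.5) + (4.5)·(4.5) + (-1.5)·(-1.5)) / 3 = 29/3 = 9.6667

S is symmetric (S[j,i] = S[i,j]). Assembling:

S = [[9.6667, -8.6667],
 [-8.6667, 9.6667]]


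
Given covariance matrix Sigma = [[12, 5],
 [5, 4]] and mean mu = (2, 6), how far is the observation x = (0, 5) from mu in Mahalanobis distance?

Step 1 — centre the observation: (x - mu) = (-2, -1).

Step 2 — invert Sigma. det(Sigma) = 12·4 - (5)² = 23.
  Sigma^{-1} = (1/det) · [[d, -b], [-b, a]] = [[0.1739, -0.2174],
 [-0.2174, 0.5217]].

Step 3 — form the quadratic (x - mu)^T · Sigma^{-1} · (x - mu):
  Sigma^{-1} · (x - mu) = (-0.1304, -0.087).
  (x - mu)^T · [Sigma^{-1} · (x - mu)] = (-2)·(-0.1304) + (-1)·(-0.087) = 0.3478.

Step 4 — take square root: d = √(0.3478) ≈ 0.5898.

d(x, mu) = √(0.3478) ≈ 0.5898


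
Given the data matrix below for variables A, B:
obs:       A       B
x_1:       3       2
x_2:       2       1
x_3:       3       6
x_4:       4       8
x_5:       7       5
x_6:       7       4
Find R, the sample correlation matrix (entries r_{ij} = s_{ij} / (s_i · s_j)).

Step 1 — column means:
  mean(A) = (3 + 2 + 3 + 4 + 7 + 7) / 6 = 26/6 = 4.3333
  mean(B) = (2 + 1 + 6 + 8 + 5 + 4) / 6 = 26/6 = 4.3333

Step 2 — sample variances and covariances s[i,j] = (1/(n-1)) · Σ_k (x_{k,i} - mean_i) · (x_{k,j} - mean_j), with n-1 = 5:
  s[A,A] = ((-1.3333)·(-1.3333) + (-2.3333)·(-2.3333) + (-1.3333)·(-1.3333) + (-0.3333)·(-0.3333) + (2.6667)·(2.6667) + (2.6667)·(2.6667)) / 5 = 23.3333/5 = 4.6667
  s[A,B] = ((-1.3333)·(-2.3333) + (-2.3333)·(-3.3333) + (-1.3333)·(1.6667) + (-0.3333)·(3.6667) + (2.6667)·(0.6667) + (2.6667)·(-0.3333)) / 5 = 8.3333/5 = 1.6667
  s[B,B] = ((-2.3333)·(-2.3333) + (-3.3333)·(-3.3333) + (1.6667)·(1.6667) + (3.6667)·(3.6667) + (0.6667)·(0.6667) + (-0.3333)·(-0.3333)) / 5 = 33.3333/5 = 6.6667
  Sample standard deviations s_i = √(s[i,i]):
  s(A) = √(4.6667) = 2.1602
  s(B) = √(6.6667) = 2.582

Step 3 — r_{ij} = s_{ij} / (s_i · s_j):
  r[A,A] = 1 (diagonal).
  r[A,B] = 1.6667 / (2.1602 · 2.582) = 1.6667 / 5.5777 = 0.2988
  r[B,B] = 1 (diagonal).

R is symmetric with unit diagonal. Assembling:

R = [[1, 0.2988],
 [0.2988, 1]]


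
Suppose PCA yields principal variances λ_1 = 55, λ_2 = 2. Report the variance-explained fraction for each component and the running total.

Step 1 — total variance = trace(Sigma) = Σ λ_i = 55 + 2 = 57.

Step 2 — fraction explained by component i = λ_i / Σ λ:
  PC1: 55/57 = 0.9649
  PC2: 2/57 = 0.0351

Step 3 — cumulative fraction after k components = (λ_1 + ... + λ_k) / Σ λ:
  k = 1: 55/57 = 0.9649
  k = 2: (55 + 2)/57 = 57/57 = 1

Summary (fraction, with percent):

explained: PC1 0.9649 (96.49%), PC2 0.0351 (3.51%);  cumulative: 0.9649, 1


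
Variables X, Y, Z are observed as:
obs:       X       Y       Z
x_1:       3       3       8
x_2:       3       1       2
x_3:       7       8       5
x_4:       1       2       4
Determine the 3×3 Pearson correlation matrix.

Step 1 — column means:
  mean(X) = (3 + 3 + 7 + 1) / 4 = 14/4 = 3.5
  mean(Y) = (3 + 1 + 8 + 2) / 4 = 14/4 = 3.5
  mean(Z) = (8 + 2 + 5 + 4) / 4 = 19/4 = 4.75

Step 2 — sample variances and covariances s[i,j] = (1/(n-1)) · Σ_k (x_{k,i} - mean_i) · (x_{k,j} - mean_j), with n-1 = 3:
  s[X,X] = ((-0.5)·(-0.5) + (-0.5)·(-0.5) + (3.5)·(3.5) + (-2.5)·(-2.5)) / 3 = 19/3 = 6.3333
  s[X,Y] = ((-0.5)·(-0.5) + (-0.5)·(-2.5) + (3.5)·(4.5) + (-2.5)·(-1.5)) / 3 = 21/3 = 7
  s[X,Z] = ((-0.5)·(3.25) + (-0.5)·(-2.75) + (3.5)·(0.25) + (-2.5)·(-0.75)) / 3 = 2.5/3 = 0.8333
  s[Y,Y] = ((-0.5)·(-0.5) + (-2.5)·(-2.5) + (4.5)·(4.5) + (-1.5)·(-1.5)) / 3 = 29/3 = 9.6667
  s[Y,Z] = ((-0.5)·(3.25) + (-2.5)·(-2.75) + (4.5)·(0.25) + (-1.5)·(-0.75)) / 3 = 7.5/3 = 2.5
  s[Z,Z] = ((3.25)·(3.25) + (-2.75)·(-2.75) + (0.25)·(0.25) + (-0.75)·(-0.75)) / 3 = 18.75/3 = 6.25
  Sample standard deviations s_i = √(s[i,i]):
  s(X) = √(6.3333) = 2.5166
  s(Y) = √(9.6667) = 3.1091
  s(Z) = √(6.25) = 2.5

Step 3 — r_{ij} = s_{ij} / (s_i · s_j):
  r[X,X] = 1 (diagonal).
  r[X,Y] = 7 / (2.5166 · 3.1091) = 7 / 7.8245 = 0.8946
  r[X,Z] = 0.8333 / (2.5166 · 2.5) = 0.8333 / 6.2915 = 0.1325
  r[Y,Y] = 1 (diagonal).
  r[Y,Z] = 2.5 / (3.1091 · 2.5) = 2.5 / 7.7728 = 0.3216
  r[Z,Z] = 1 (diagonal).

R is symmetric with unit diagonal. Assembling:

R = [[1, 0.8946, 0.1325],
 [0.8946, 1, 0.3216],
 [0.1325, 0.3216, 1]]


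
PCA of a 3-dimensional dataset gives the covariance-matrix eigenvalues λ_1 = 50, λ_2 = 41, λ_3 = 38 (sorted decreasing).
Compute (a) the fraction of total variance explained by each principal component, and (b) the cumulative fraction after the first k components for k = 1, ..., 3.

Step 1 — total variance = trace(Sigma) = Σ λ_i = 50 + 41 + 38 = 129.

Step 2 — fraction explained by component i = λ_i / Σ λ:
  PC1: 50/129 = 0.3876
  PC2: 41/129 = 0.3178
  PC3: 38/129 = 0.2946

Step 3 — cumulative fraction after k components = (λ_1 + ... + λ_k) / Σ λ:
  k = 1: 50/129 = 0.3876
  k = 2: (50 + 41)/129 = 91/129 = 0.7054
  k = 3: (50 + 41 + 38)/129 = 129/129 = 1

Summary (fraction, with percent):

explained: PC1 0.3876 (38.76%), PC2 0.3178 (31.78%), PC3 0.2946 (29.46%);  cumulative: 0.3876, 0.7054, 1


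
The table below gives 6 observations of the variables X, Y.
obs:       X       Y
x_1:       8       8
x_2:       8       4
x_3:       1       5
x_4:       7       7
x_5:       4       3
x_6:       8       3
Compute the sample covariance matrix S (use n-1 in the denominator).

Step 1 — column means:
  mean(X) = (8 + 8 + 1 + 7 + 4 + 8) / 6 = 36/6 = 6
  mean(Y) = (8 + 4 + 5 + 7 + 3 + 3) / 6 = 30/6 = 5

Step 2 — sample covariance S[i,j] = (1/(n-1)) · Σ_k (x_{k,i} - mean_i) · (x_{k,j} - mean_j), with n-1 = 5.
  S[X,X] = ((2)·(2) + (2)·(2) + (-5)·(-5) + (1)·(1) + (-2)·(-2) + (2)·(2)) / 5 = 42/5 = 8.4
  S[X,Y] = ((2)·(3) + (2)·(-1) + (-5)·(0) + (1)·(2) + (-2)·(-2) + (2)·(-2)) / 5 = 6/5 = 1.2
  S[Y,Y] = ((3)·(3) + (-1)·(-1) + (0)·(0) + (2)·(2) + (-2)·(-2) + (-2)·(-2)) / 5 = 22/5 = 4.4

S is symmetric (S[j,i] = S[i,j]). Assembling:

S = [[8.4, 1.2],
 [1.2, 4.4]]


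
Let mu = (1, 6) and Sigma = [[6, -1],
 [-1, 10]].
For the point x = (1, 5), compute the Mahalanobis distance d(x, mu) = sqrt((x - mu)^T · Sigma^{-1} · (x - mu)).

Step 1 — centre the observation: (x - mu) = (0, -1).

Step 2 — invert Sigma. det(Sigma) = 6·10 - (-1)² = 59.
  Sigma^{-1} = (1/det) · [[d, -b], [-b, a]] = [[0.1695, 0.0169],
 [0.0169, 0.1017]].

Step 3 — form the quadratic (x - mu)^T · Sigma^{-1} · (x - mu):
  Sigma^{-1} · (x - mu) = (-0.0169, -0.1017).
  (x - mu)^T · [Sigma^{-1} · (x - mu)] = (0)·(-0.0169) + (-1)·(-0.1017) = 0.1017.

Step 4 — take square root: d = √(0.1017) ≈ 0.3189.

d(x, mu) = √(0.1017) ≈ 0.3189


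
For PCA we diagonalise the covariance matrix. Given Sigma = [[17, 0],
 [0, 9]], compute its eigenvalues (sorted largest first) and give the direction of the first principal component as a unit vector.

Step 1 — characteristic polynomial of 2×2 Sigma:
  det(Sigma - λI) = λ² - trace · λ + det = 0.
  trace = 17 + 9 = 26, det = 17·9 - (0)² = 153.
Step 2 — discriminant:
  Δ = trace² - 4·det = 676 - 612 = 64.
Step 3 — eigenvalues:
  λ = (trace ± √Δ)/2 = (26 ± 8)/2,
  λ_1 = 17,  λ_2 = 9.

Step 4 — unit eigenvector for λ_1: Sigma is diagonal, so its eigenvectors are the coordinate axes. λ_1 = 17 is the diagonal entry on the first coordinate axis, hence
  v_1 = (1, 0) (||v_1|| = 1).

λ_1 = 17,  λ_2 = 9;  v_1 ≈ (1, 0)


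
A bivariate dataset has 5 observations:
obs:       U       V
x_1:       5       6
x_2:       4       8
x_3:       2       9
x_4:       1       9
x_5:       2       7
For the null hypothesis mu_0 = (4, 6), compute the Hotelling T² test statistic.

Step 1 — sample mean vector:
  mean(U) = (5 + 4 + 2 + 1 + 2) / 5 = 14/5 = 2.8
  mean(V) = (6 + 8 + 9 + 9 + 7) / 5 = 39/5 = 7.8
  x̄ = (2.8, 7.8),  deviation x̄ - mu_0 = (2.8, 7.8) - (4, 6) = (-1.2, 1.8).

Step 2 — sample covariance matrix, S[i,j] = (1/(n-1)) · Σ_k (x_{k,i} - mean_i) · (x_{k,j} - mean_j), divisor n-1 = 4:
  S[U,U] = ((2.2)·(2.2) + (1.2)·(1.2) + (-0.8)·(-0.8) + (-1.8)·(-1.8) + (-0.8)·(-0.8)) / 4 = 10.8/4 = 2.7
  S[U,V] = ((2.2)·(-1.8) + (1.2)·(0.2) + (-0.8)·(1.2) + (-1.8)·(1.2) + (-0.8)·(-0.8)) / 4 = -6.2/4 = -1.55
  S[V,V] = ((-1.8)·(-1.8) + (0.2)·(0.2) + (1.2)·(1.2) + (1.2)·(1.2) + (-0.8)·(-0.8)) / 4 = 6.8/4 = 1.7
  S = [[2.7, -1.55],
 [-1.55, 1.7]].

Step 3 — invert S. det(S) = 2.7·1.7 - (-1.55)² = 2.1875.
  S^{-1} = (1/det) · [[d, -b], [-b, a]] = [[0.7771, 0.7086],
 [0.7086, 1.2343]].

Step 4 — quadratic form (x̄ - mu_0)^T · S^{-1} · (x̄ - mu_0):
  S^{-1} · (x̄ - mu_0) = (0.3429, 1.3714),
  (x̄ - mu_0)^T · [...] = (-1.2)·(0.3429) + (1.8)·(1.3714) = 2.0571.

Step 5 — scale by n: T² = 5 · 2.0571 = 10.2857.

T² ≈ 10.2857


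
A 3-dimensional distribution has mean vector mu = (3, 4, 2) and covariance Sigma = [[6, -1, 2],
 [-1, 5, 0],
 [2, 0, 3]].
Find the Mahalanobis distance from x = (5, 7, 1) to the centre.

Step 1 — centre the observation: (x - mu) = (2, 3, -1).

Step 2 — invert Sigma (cofactor / det for 3×3, or solve directly):
  Sigma^{-1} = [[0.2239, 0.0448, -0.1493],
 [0.0448, 0.209, -0.0299],
 [-0.1493, -0.0299, 0.4328]].

Step 3 — form the quadratic (x - mu)^T · Sigma^{-1} · (x - mu):
  Sigma^{-1} · (x - mu) = (0.7313, 0.7463, -0.8209).
  (x - mu)^T · [Sigma^{-1} · (x - mu)] = (2)·(0.7313) + (3)·(0.7463) + (-1)·(-0.8209) = 4.5224.

Step 4 — take square root: d = √(4.5224) ≈ 2.1266.

d(x, mu) = √(4.5224) ≈ 2.1266


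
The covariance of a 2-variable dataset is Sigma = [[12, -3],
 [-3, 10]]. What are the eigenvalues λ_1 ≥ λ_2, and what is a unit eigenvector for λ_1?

Step 1 — characteristic polynomial of 2×2 Sigma:
  det(Sigma - λI) = λ² - trace · λ + det = 0.
  trace = 12 + 10 = 22, det = 12·10 - (-3)² = 111.
Step 2 — discriminant:
  Δ = trace² - 4·det = 484 - 444 = 40.
Step 3 — eigenvalues:
  λ = (trace ± √Δ)/2 = (22 ± 6.3246)/2,
  λ_1 = 14.1623,  λ_2 = 7.8377.

Step 4 — unit eigenvector for λ_1: solve (Sigma - λ_1 I)v = 0. First row:
  (12 - 14.1623)·v_x + (-3)·v_y = 0, i.e. (-2.1623)·v_x + (-3)·v_y = 0,
  so v ∝ (b, λ_1 - a) = (-3, 2.1623); multiply by -1 so the first entry is positive: u = (3, -2.1623).
  ||u|| = √((3)² + (-2.1623)²) = √(13.6754) ≈ 3.698,
  v_1 = u/||u|| ≈ (0.8112, -0.5847) (||v_1|| = 1).

λ_1 = 14.1623,  λ_2 = 7.8377;  v_1 ≈ (0.8112, -0.5847)


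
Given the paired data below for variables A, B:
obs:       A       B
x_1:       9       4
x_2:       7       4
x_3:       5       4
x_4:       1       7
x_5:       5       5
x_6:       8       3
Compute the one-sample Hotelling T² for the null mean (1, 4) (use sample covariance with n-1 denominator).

Step 1 — sample mean vector:
  mean(A) = (9 + 7 + 5 + 1 + 5 + 8) / 6 = 35/6 = 5.8333
  mean(B) = (4 + 4 + 4 + 7 + 5 + 3) / 6 = 27/6 = 4.5
  x̄ = (5.8333, 4.5),  deviation x̄ - mu_0 = (5.8333, 4.5) - (1, 4) = (4.8333, 0.5).

Step 2 — sample covariance matrix, S[i,j] = (1/(n-1)) · Σ_k (x_{k,i} - mean_i) · (x_{k,j} - mean_j), divisor n-1 = 5:
  S[A,A] = ((3.1667)·(3.1667) + (1.1667)·(1.1667) + (-0.8333)·(-0.8333) + (-4.8333)·(-4.8333) + (-0.8333)·(-0.8333) + (2.1667)·(2.1667)) / 5 = 40.8333/5 = 8.1667
  S[A,B] = ((3.1667)·(-0.5) + (1.1667)·(-0.5) + (-0.8333)·(-0.5) + (-4.8333)·(2.5) + (-0.8333)·(0.5) + (2.1667)·(-1.5)) / 5 = -17.5/5 = -3.5
  S[B,B] = ((-0.5)·(-0.5) + (-0.5)·(-0.5) + (-0.5)·(-0.5) + (2.5)·(2.5) + (0.5)·(0.5) + (-1.5)·(-1.5)) / 5 = 9.5/5 = 1.9
  S = [[8.1667, -3.5],
 [-3.5, 1.9]].

Step 3 — invert S. det(S) = 8.1667·1.9 - (-3.5)² = 3.2667.
  S^{-1} = (1/det) · [[d, -b], [-b, a]] = [[0.5816, 1.0714],
 [1.0714, 2.5]].

Step 4 — quadratic form (x̄ - mu_0)^T · S^{-1} · (x̄ - mu_0):
  S^{-1} · (x̄ - mu_0) = (3.3469, 6.4286),
  (x̄ - mu_0)^T · [...] = (4.8333)·(3.3469) + (0.5)·(6.4286) = 19.3912.

Step 5 — scale by n: T² = 6 · 19.3912 = 116.3469.

T² ≈ 116.3469


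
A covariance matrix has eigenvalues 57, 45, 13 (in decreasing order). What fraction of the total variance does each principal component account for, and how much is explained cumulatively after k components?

Step 1 — total variance = trace(Sigma) = Σ λ_i = 57 + 45 + 13 = 115.

Step 2 — fraction explained by component i = λ_i / Σ λ:
  PC1: 57/115 = 0.4957
  PC2: 45/115 = 0.3913
  PC3: 13/115 = 0.113

Step 3 — cumulative fraction after k components = (λ_1 + ... + λ_k) / Σ λ:
  k = 1: 57/115 = 0.4957
  k = 2: (57 + 45)/115 = 102/115 = 0.887
  k = 3: (57 + 45 + 13)/115 = 115/115 = 1

Summary (fraction, with percent):

explained: PC1 0.4957 (49.57%), PC2 0.3913 (39.13%), PC3 0.113 (11.3%);  cumulative: 0.4957, 0.887, 1


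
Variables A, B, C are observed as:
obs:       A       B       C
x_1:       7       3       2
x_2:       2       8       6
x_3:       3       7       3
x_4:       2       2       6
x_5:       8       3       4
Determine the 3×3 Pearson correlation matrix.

Step 1 — column means:
  mean(A) = (7 + 2 + 3 + 2 + 8) / 5 = 22/5 = 4.4
  mean(B) = (3 + 8 + 7 + 2 + 3) / 5 = 23/5 = 4.6
  mean(C) = (2 + 6 + 3 + 6 + 4) / 5 = 21/5 = 4.2

Step 2 — sample variances and covariances s[i,j] = (1/(n-1)) · Σ_k (x_{k,i} - mean_i) · (x_{k,j} - mean_j), with n-1 = 4:
  s[A,A] = ((2.6)·(2.6) + (-2.4)·(-2.4) + (-1.4)·(-1.4) + (-2.4)·(-2.4) + (3.6)·(3.6)) / 4 = 33.2/4 = 8.3
  s[A,B] = ((2.6)·(-1.6) + (-2.4)·(3.4) + (-1.4)·(2.4) + (-2.4)·(-2.6) + (3.6)·(-1.6)) / 4 = -15.2/4 = -3.8
  s[A,C] = ((2.6)·(-2.2) + (-2.4)·(1.8) + (-1.4)·(-1.2) + (-2.4)·(1.8) + (3.6)·(-0.2)) / 4 = -13.4/4 = -3.35
  s[B,B] = ((-1.6)·(-1.6) + (3.4)·(3.4) + (2.4)·(2.4) + (-2.6)·(-2.6) + (-1.6)·(-1.6)) / 4 = 29.2/4 = 7.3
  s[B,C] = ((-1.6)·(-2.2) + (3.4)·(1.8) + (2.4)·(-1.2) + (-2.6)·(1.8) + (-1.6)·(-0.2)) / 4 = 2.4/4 = 0.6
  s[C,C] = ((-2.2)·(-2.2) + (1.8)·(1.8) + (-1.2)·(-1.2) + (1.8)·(1.8) + (-0.2)·(-0.2)) / 4 = 12.8/4 = 3.2
  Sample standard deviations s_i = √(s[i,i]):
  s(A) = √(8.3) = 2.881
  s(B) = √(7.3) = 2.7019
  s(C) = √(3.2) = 1.7889

Step 3 — r_{ij} = s_{ij} / (s_i · s_j):
  r[A,A] = 1 (diagonal).
  r[A,B] = -3.8 / (2.881 · 2.7019) = -3.8 / 7.784 = -0.4882
  r[A,C] = -3.35 / (2.881 · 1.7889) = -3.35 / 5.1536 = -0.65
  r[B,B] = 1 (diagonal).
  r[B,C] = 0.6 / (2.7019 · 1.7889) = 0.6 / 4.8332 = 0.1241
  r[C,C] = 1 (diagonal).

R is symmetric with unit diagonal. Assembling:

R = [[1, -0.4882, -0.65],
 [-0.4882, 1, 0.1241],
 [-0.65, 0.1241, 1]]


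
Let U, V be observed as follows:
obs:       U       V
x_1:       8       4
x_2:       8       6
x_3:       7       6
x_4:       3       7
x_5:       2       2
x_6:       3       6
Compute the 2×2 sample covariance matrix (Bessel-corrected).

Step 1 — column means:
  mean(U) = (8 + 8 + 7 + 3 + 2 + 3) / 6 = 31/6 = 5.1667
  mean(V) = (4 + 6 + 6 + 7 + 2 + 6) / 6 = 31/6 = 5.1667

Step 2 — sample covariance S[i,j] = (1/(n-1)) · Σ_k (x_{k,i} - mean_i) · (x_{k,j} - mean_j), with n-1 = 5.
  S[U,U] = ((2.8333)·(2.8333) + (2.8333)·(2.8333) + (1.8333)·(1.8333) + (-2.1667)·(-2.1667) + (-3.1667)·(-3.1667) + (-2.1667)·(-2.1667)) / 5 = 38.8333/5 = 7.7667
  S[U,V] = ((2.8333)·(-1.1667) + (2.8333)·(0.8333) + (1.8333)·(0.8333) + (-2.1667)·(1.8333) + (-3.1667)·(-3.1667) + (-2.1667)·(0.8333)) / 5 = 4.8333/5 = 0.9667
  S[V,V] = ((-1.1667)·(-1.1667) + (0.8333)·(0.8333) + (0.8333)·(0.8333) + (1.8333)·(1.8333) + (-3.1667)·(-3.1667) + (0.8333)·(0.8333)) / 5 = 16.8333/5 = 3.3667

S is symmetric (S[j,i] = S[i,j]). Assembling:

S = [[7.7667, 0.9667],
 [0.9667, 3.3667]]


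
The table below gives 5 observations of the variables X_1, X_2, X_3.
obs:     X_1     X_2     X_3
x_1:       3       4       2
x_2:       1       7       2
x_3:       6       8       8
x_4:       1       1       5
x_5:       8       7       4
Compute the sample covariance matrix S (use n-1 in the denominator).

Step 1 — column means:
  mean(X_1) = (3 + 1 + 6 + 1 + 8) / 5 = 19/5 = 3.8
  mean(X_2) = (4 + 7 + 8 + 1 + 7) / 5 = 27/5 = 5.4
  mean(X_3) = (2 + 2 + 8 + 5 + 4) / 5 = 21/5 = 4.2

Step 2 — sample covariance S[i,j] = (1/(n-1)) · Σ_k (x_{k,i} - mean_i) · (x_{k,j} - mean_j), with n-1 = 4.
  S[X_1,X_1] = ((-0.8)·(-0.8) + (-2.8)·(-2.8) + (2.2)·(2.2) + (-2.8)·(-2.8) + (4.2)·(4.2)) / 4 = 38.8/4 = 9.7
  S[X_1,X_2] = ((-0.8)·(-1.4) + (-2.8)·(1.6) + (2.2)·(2.6) + (-2.8)·(-4.4) + (4.2)·(1.6)) / 4 = 21.4/4 = 5.35
  S[X_1,X_3] = ((-0.8)·(-2.2) + (-2.8)·(-2.2) + (2.2)·(3.8) + (-2.8)·(0.8) + (4.2)·(-0.2)) / 4 = 13.2/4 = 3.3
  S[X_2,X_2] = ((-1.4)·(-1.4) + (1.6)·(1.6) + (2.6)·(2.6) + (-4.4)·(-4.4) + (1.6)·(1.6)) / 4 = 33.2/4 = 8.3
  S[X_2,X_3] = ((-1.4)·(-2.2) + (1.6)·(-2.2) + (2.6)·(3.8) + (-4.4)·(0.8) + (1.6)·(-0.2)) / 4 = 5.6/4 = 1.4
  S[X_3,X_3] = ((-2.2)·(-2.2) + (-2.2)·(-2.2) + (3.8)·(3.8) + (0.8)·(0.8) + (-0.2)·(-0.2)) / 4 = 24.8/4 = 6.2

S is symmetric (S[j,i] = S[i,j]). Assembling:

S = [[9.7, 5.35, 3.3],
 [5.35, 8.3, 1.4],
 [3.3, 1.4, 6.2]]


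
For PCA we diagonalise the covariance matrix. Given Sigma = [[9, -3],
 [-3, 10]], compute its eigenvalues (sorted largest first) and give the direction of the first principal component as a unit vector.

Step 1 — characteristic polynomial of 2×2 Sigma:
  det(Sigma - λI) = λ² - trace · λ + det = 0.
  trace = 9 + 10 = 19, det = 9·10 - (-3)² = 81.
Step 2 — discriminant:
  Δ = trace² - 4·det = 361 - 324 = 37.
Step 3 — eigenvalues:
  λ = (trace ± √Δ)/2 = (19 ± 6.0828)/2,
  λ_1 = 12.5414,  λ_2 = 6.4586.

Step 4 — unit eigenvector for λ_1: solve (Sigma - λ_1 I)v = 0. First row:
  (9 - 12.5414)·v_x + (-3)·v_y = 0, i.e. (-3.5414)·v_x + (-3)·v_y = 0,
  so v ∝ (b, λ_1 - a) = (-3, 3.5414); multiply by -1 so the first entry is positive: u = (3, -3.5414).
  ||u|| = √((3)² + (-3.5414)²) = √(21.5414) ≈ 4.6413,
  v_1 = u/||u|| ≈ (0.6464, -0.763) (||v_1|| = 1).

λ_1 = 12.5414,  λ_2 = 6.4586;  v_1 ≈ (0.6464, -0.763)


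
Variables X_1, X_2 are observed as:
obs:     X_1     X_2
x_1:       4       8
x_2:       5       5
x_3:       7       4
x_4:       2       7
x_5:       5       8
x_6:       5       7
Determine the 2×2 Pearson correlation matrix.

Step 1 — column means:
  mean(X_1) = (4 + 5 + 7 + 2 + 5 + 5) / 6 = 28/6 = 4.6667
  mean(X_2) = (8 + 5 + 4 + 7 + 8 + 7) / 6 = 39/6 = 6.5

Step 2 — sample variances and covariances s[i,j] = (1/(n-1)) · Σ_k (x_{k,i} - mean_i) · (x_{k,j} - mean_j), with n-1 = 5:
  s[X_1,X_1] = ((-0.6667)·(-0.6667) + (0.3333)·(0.3333) + (2.3333)·(2.3333) + (-2.6667)·(-2.6667) + (0.3333)·(0.3333) + (0.3333)·(0.3333)) / 5 = 13.3333/5 = 2.6667
  s[X_1,X_2] = ((-0.6667)·(1.5) + (0.3333)·(-1.5) + (2.3333)·(-2.5) + (-2.6667)·(0.5) + (0.3333)·(1.5) + (0.3333)·(0.5)) / 5 = -8/5 = -1.6
  s[X_2,X_2] = ((1.5)·(1.5) + (-1.5)·(-1.5) + (-2.5)·(-2.5) + (0.5)·(0.5) + (1.5)·(1.5) + (0.5)·(0.5)) / 5 = 13.5/5 = 2.7
  Sample standard deviations s_i = √(s[i,i]):
  s(X_1) = √(2.6667) = 1.633
  s(X_2) = √(2.7) = 1.6432

Step 3 — r_{ij} = s_{ij} / (s_i · s_j):
  r[X_1,X_1] = 1 (diagonal).
  r[X_1,X_2] = -1.6 / (1.633 · 1.6432) = -1.6 / 2.6833 = -0.5963
  r[X_2,X_2] = 1 (diagonal).

R is symmetric with unit diagonal. Assembling:

R = [[1, -0.5963],
 [-0.5963, 1]]


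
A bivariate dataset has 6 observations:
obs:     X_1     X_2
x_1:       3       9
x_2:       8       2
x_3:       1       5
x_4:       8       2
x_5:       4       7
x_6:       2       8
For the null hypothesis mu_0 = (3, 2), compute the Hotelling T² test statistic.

Step 1 — sample mean vector:
  mean(X_1) = (3 + 8 + 1 + 8 + 4 + 2) / 6 = 26/6 = 4.3333
  mean(X_2) = (9 + 2 + 5 + 2 + 7 + 8) / 6 = 33/6 = 5.5
  x̄ = (4.3333, 5.5),  deviation x̄ - mu_0 = (4.3333, 5.5) - (3, 2) = (1.3333, 3.5).

Step 2 — sample covariance matrix, S[i,j] = (1/(n-1)) · Σ_k (x_{k,i} - mean_i) · (x_{k,j} - mean_j), divisor n-1 = 5:
  S[X_1,X_1] = ((-1.3333)·(-1.3333) + (3.6667)·(3.6667) + (-3.3333)·(-3.3333) + (3.6667)·(3.6667) + (-0.3333)·(-0.3333) + (-2.3333)·(-2.3333)) / 5 = 45.3333/5 = 9.0667
  S[X_1,X_2] = ((-1.3333)·(3.5) + (3.6667)·(-3.5) + (-3.3333)·(-0.5) + (3.6667)·(-3.5) + (-0.3333)·(1.5) + (-2.3333)·(2.5)) / 5 = -35/5 = -7
  S[X_2,X_2] = ((3.5)·(3.5) + (-3.5)·(-3.5) + (-0.5)·(-0.5) + (-3.5)·(-3.5) + (1.5)·(1.5) + (2.5)·(2.5)) / 5 = 45.5/5 = 9.1
  S = [[9.0667, -7],
 [-7, 9.1]].

Step 3 — invert S. det(S) = 9.0667·9.1 - (-7)² = 33.5067.
  S^{-1} = (1/det) · [[d, -b], [-b, a]] = [[0.2716, 0.2089],
 [0.2089, 0.2706]].

Step 4 — quadratic form (x̄ - mu_0)^T · S^{-1} · (x̄ - mu_0):
  S^{-1} · (x̄ - mu_0) = (1.0933, 1.2256),
  (x̄ - mu_0)^T · [...] = (1.3333)·(1.0933) + (3.5)·(1.2256) = 5.7474.

Step 5 — scale by n: T² = 6 · 5.7474 = 34.4847.

T² ≈ 34.4847


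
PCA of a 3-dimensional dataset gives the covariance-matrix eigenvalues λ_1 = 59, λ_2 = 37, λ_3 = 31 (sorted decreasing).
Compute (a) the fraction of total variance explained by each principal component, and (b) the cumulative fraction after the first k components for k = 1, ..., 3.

Step 1 — total variance = trace(Sigma) = Σ λ_i = 59 + 37 + 31 = 127.

Step 2 — fraction explained by component i = λ_i / Σ λ:
  PC1: 59/127 = 0.4646
  PC2: 37/127 = 0.2913
  PC3: 31/127 = 0.2441

Step 3 — cumulative fraction after k components = (λ_1 + ... + λ_k) / Σ λ:
  k = 1: 59/127 = 0.4646
  k = 2: (59 + 37)/127 = 96/127 = 0.7559
  k = 3: (59 + 37 + 31)/127 = 127/127 = 1

Summary (fraction, with percent):

explained: PC1 0.4646 (46.46%), PC2 0.2913 (29.13%), PC3 0.2441 (24.41%);  cumulative: 0.4646, 0.7559, 1


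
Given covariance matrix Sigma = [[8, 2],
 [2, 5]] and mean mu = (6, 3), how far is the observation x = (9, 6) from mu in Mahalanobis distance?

Step 1 — centre the observation: (x - mu) = (3, 3).

Step 2 — invert Sigma. det(Sigma) = 8·5 - (2)² = 36.
  Sigma^{-1} = (1/det) · [[d, -b], [-b, a]] = [[0.1389, -0.0556],
 [-0.0556, 0.2222]].

Step 3 — form the quadratic (x - mu)^T · Sigma^{-1} · (x - mu):
  Sigma^{-1} · (x - mu) = (0.25, 0.5).
  (x - mu)^T · [Sigma^{-1} · (x - mu)] = (3)·(0.25) + (3)·(0.5) = 2.25.

Step 4 — take square root: d = √(2.25) ≈ 1.5.

d(x, mu) = √(2.25) ≈ 1.5


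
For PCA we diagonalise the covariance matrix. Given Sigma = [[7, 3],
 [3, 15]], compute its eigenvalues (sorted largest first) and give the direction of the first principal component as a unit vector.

Step 1 — characteristic polynomial of 2×2 Sigma:
  det(Sigma - λI) = λ² - trace · λ + det = 0.
  trace = 7 + 15 = 22, det = 7·15 - (3)² = 96.
Step 2 — discriminant:
  Δ = trace² - 4·det = 484 - 384 = 100.
Step 3 — eigenvalues:
  λ = (trace ± √Δ)/2 = (22 ± 10)/2,
  λ_1 = 16,  λ_2 = 6.

Step 4 — unit eigenvector for λ_1: solve (Sigma - λ_1 I)v = 0. First row:
  (7 - 16)·v_x + (3)·v_y = 0, i.e. (-9)·v_x + (3)·v_y = 0,
  so v ∝ (b, λ_1 - a) = (3, 9) = u.
  ||u|| = √((3)² + (9)²) = √(90) ≈ 9.4868,
  v_1 = u/||u|| ≈ (0.3162, 0.9487) (||v_1|| = 1).

λ_1 = 16,  λ_2 = 6;  v_1 ≈ (0.3162, 0.9487)


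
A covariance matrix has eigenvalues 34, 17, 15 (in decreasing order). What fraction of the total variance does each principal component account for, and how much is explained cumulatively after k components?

Step 1 — total variance = trace(Sigma) = Σ λ_i = 34 + 17 + 15 = 66.

Step 2 — fraction explained by component i = λ_i / Σ λ:
  PC1: 34/66 = 0.5152
  PC2: 17/66 = 0.2576
  PC3: 15/66 = 0.2273

Step 3 — cumulative fraction after k components = (λ_1 + ... + λ_k) / Σ λ:
  k = 1: 34/66 = 0.5152
  k = 2: (34 + 17)/66 = 51/66 = 0.7727
  k = 3: (34 + 17 + 15)/66 = 66/66 = 1

Summary (fraction, with percent):

explained: PC1 0.5152 (51.52%), PC2 0.2576 (25.76%), PC3 0.2273 (22.73%);  cumulative: 0.5152, 0.7727, 1


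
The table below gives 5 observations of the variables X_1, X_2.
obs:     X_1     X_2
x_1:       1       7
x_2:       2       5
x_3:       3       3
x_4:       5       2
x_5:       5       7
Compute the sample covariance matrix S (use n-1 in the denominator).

Step 1 — column means:
  mean(X_1) = (1 + 2 + 3 + 5 + 5) / 5 = 16/5 = 3.2
  mean(X_2) = (7 + 5 + 3 + 2 + 7) / 5 = 24/5 = 4.8

Step 2 — sample covariance S[i,j] = (1/(n-1)) · Σ_k (x_{k,i} - mean_i) · (x_{k,j} - mean_j), with n-1 = 4.
  S[X_1,X_1] = ((-2.2)·(-2.2) + (-1.2)·(-1.2) + (-0.2)·(-0.2) + (1.8)·(1.8) + (1.8)·(1.8)) / 4 = 12.8/4 = 3.2
  S[X_1,X_2] = ((-2.2)·(2.2) + (-1.2)·(0.2) + (-0.2)·(-1.8) + (1.8)·(-2.8) + (1.8)·(2.2)) / 4 = -5.8/4 = -1.45
  S[X_2,X_2] = ((2.2)·(2.2) + (0.2)·(0.2) + (-1.8)·(-1.8) + (-2.8)·(-2.8) + (2.2)·(2.2)) / 4 = 20.8/4 = 5.2

S is symmetric (S[j,i] = S[i,j]). Assembling:

S = [[3.2, -1.45],
 [-1.45, 5.2]]
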